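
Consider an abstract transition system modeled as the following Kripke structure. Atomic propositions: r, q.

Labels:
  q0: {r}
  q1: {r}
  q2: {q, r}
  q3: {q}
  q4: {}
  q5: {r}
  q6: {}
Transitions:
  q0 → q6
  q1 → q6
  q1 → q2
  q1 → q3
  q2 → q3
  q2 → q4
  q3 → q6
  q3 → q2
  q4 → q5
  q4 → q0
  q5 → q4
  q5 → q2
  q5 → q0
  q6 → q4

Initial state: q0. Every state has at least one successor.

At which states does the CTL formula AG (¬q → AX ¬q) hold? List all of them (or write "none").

none

States satisfying ¬q → AX ¬q: {q0, q2, q3, q4, q6}.
States satisfying AG (¬q → AX ¬q): ∅.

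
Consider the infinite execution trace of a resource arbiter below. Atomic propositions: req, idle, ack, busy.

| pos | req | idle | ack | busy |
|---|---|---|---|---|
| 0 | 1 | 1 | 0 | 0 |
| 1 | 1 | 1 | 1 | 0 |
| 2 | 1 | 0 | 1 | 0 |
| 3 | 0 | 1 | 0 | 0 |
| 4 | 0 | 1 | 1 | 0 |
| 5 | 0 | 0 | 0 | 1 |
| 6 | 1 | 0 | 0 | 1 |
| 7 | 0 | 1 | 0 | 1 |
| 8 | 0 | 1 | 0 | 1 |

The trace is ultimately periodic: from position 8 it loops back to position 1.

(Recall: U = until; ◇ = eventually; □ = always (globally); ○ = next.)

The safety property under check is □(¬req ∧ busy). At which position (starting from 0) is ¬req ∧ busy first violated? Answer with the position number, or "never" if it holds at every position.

0

At position 0 the labels are {idle, req}, so ¬req ∧ busy is false there. This is the first violation.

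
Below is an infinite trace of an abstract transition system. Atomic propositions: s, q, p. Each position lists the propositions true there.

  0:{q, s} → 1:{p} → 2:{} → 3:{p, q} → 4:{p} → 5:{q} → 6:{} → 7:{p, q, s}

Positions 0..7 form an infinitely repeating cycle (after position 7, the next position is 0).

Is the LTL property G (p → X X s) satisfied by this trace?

p → X X s must hold at every position from 0 onward. It fails at position 1, so G (p → X X s) is false.
Positions where p holds: 1, 3, 4, 7.
Check X X s at each: 1→fails, 3→fails, 4→fails, 7→fails.

Does not hold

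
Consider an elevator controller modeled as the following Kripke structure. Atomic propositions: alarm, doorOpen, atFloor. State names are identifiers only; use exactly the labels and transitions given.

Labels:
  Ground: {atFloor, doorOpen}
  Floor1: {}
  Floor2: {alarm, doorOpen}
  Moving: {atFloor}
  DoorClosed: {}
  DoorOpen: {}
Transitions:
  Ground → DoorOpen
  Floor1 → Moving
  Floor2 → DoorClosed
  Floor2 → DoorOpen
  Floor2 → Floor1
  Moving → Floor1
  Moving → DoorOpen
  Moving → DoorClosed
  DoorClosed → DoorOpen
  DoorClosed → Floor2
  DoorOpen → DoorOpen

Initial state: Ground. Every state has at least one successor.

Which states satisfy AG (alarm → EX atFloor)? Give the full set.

States satisfying alarm → EX atFloor: {Ground, Floor1, Moving, DoorClosed, DoorOpen}.
States satisfying AG (alarm → EX atFloor): {Ground, DoorOpen}.

{Ground, DoorOpen}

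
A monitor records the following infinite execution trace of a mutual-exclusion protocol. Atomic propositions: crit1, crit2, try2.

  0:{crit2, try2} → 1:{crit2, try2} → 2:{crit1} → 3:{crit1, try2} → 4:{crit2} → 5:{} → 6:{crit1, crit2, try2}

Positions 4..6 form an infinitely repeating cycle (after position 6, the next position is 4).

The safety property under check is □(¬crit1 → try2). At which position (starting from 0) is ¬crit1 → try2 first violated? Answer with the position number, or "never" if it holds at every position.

4

Check ¬crit1 → try2 at each position in order: 0 ✓, 1 ✓, 2 ✓, 3 ✓.
At position 4 the labels are {crit2}, so ¬crit1 → try2 is false there. This is the first violation.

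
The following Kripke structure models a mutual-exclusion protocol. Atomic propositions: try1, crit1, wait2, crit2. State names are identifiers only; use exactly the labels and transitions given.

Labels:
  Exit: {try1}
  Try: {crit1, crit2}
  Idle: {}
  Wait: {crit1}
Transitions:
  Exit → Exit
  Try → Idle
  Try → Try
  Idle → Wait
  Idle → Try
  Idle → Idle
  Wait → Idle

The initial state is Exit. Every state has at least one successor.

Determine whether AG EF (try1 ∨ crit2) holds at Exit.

Holds

States satisfying EF (try1 ∨ crit2): {Exit, Try, Idle, Wait}.
States satisfying AG EF (try1 ∨ crit2): {Exit, Try, Idle, Wait}.
Every state reachable from Exit satisfies EF (try1 ∨ crit2).
Exit ∈ Sat(AG EF (try1 ∨ crit2)).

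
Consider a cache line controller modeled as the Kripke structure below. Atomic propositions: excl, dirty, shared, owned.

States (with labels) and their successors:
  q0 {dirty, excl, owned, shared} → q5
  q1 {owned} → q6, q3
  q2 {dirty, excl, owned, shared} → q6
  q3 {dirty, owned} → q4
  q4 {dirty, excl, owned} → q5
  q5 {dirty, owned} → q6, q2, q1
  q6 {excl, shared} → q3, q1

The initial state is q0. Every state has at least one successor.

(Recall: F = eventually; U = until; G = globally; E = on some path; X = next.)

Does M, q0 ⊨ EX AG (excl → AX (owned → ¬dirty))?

Violated

States satisfying AG (excl → AX (owned → ¬dirty)): ∅.
States satisfying EX AG (excl → AX (owned → ¬dirty)): ∅.
No suitable path/successor from q0 witnesses the formula.
q0 ∉ Sat(EX AG (excl → AX (owned → ¬dirty))).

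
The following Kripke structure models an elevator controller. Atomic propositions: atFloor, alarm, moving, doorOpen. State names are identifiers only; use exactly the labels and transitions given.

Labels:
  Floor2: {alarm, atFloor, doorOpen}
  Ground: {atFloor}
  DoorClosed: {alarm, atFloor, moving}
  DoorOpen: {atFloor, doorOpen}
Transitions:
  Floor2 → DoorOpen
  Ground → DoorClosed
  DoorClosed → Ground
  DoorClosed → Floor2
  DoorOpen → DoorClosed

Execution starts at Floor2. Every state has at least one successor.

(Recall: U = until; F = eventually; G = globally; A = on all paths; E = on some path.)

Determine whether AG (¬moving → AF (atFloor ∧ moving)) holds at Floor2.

Satisfied

States satisfying ¬moving → AF (atFloor ∧ moving): {Floor2, Ground, DoorClosed, DoorOpen}.
States satisfying AG (¬moving → AF (atFloor ∧ moving)): {Floor2, Ground, DoorClosed, DoorOpen}.
Every state reachable from Floor2 satisfies ¬moving → AF (atFloor ∧ moving).
Floor2 ∈ Sat(AG (¬moving → AF (atFloor ∧ moving))).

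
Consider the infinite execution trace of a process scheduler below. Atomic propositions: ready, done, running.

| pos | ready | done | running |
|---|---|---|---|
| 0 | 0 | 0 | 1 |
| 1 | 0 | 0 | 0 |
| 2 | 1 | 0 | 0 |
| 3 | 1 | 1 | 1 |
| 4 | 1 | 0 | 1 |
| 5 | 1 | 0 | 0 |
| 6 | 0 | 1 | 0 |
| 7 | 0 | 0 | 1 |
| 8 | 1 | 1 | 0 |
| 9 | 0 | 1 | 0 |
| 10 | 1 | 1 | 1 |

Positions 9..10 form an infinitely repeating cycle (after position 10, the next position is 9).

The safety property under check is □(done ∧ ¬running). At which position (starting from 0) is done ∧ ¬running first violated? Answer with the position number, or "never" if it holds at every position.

0

At position 0 the labels are {running}, so done ∧ ¬running is false there. This is the first violation.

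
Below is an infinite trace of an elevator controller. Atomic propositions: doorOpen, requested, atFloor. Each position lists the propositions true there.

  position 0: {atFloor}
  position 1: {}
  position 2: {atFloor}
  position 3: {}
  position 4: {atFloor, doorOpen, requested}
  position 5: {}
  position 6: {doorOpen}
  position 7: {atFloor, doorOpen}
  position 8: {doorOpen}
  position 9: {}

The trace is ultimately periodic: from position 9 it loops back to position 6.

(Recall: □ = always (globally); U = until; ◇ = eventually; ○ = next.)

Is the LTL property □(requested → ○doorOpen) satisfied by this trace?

requested → ○doorOpen must hold at every position from 0 onward. It fails at position 4, so □(requested → ○doorOpen) is false.
Positions where requested holds: 4.
Check ○doorOpen at each: 4→fails.

Does not hold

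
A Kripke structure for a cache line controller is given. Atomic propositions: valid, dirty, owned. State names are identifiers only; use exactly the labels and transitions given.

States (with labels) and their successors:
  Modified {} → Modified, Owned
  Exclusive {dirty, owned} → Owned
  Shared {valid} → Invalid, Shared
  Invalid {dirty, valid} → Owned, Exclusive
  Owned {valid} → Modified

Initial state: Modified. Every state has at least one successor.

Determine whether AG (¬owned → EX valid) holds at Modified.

Violated

States satisfying ¬owned → EX valid: {Modified, Exclusive, Shared, Invalid}.
States satisfying AG (¬owned → EX valid): ∅.
Owned is reachable from Modified and violates ¬owned → EX valid, so AG fails at Modified.
Modified ∉ Sat(AG (¬owned → EX valid)).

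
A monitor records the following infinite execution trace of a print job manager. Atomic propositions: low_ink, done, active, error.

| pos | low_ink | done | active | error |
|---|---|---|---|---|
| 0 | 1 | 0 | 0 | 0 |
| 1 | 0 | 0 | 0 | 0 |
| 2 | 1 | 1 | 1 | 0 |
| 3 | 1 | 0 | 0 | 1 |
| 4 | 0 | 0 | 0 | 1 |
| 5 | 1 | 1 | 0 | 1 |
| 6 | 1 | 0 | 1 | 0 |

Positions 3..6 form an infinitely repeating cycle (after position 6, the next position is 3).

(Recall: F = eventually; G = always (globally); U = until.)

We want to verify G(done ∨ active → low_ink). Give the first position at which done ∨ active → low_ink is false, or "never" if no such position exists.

never

done ∨ active → low_ink holds at every position 0..6, and those are all the positions the trace ever visits, so the invariant G(done ∨ active → low_ink) is never violated.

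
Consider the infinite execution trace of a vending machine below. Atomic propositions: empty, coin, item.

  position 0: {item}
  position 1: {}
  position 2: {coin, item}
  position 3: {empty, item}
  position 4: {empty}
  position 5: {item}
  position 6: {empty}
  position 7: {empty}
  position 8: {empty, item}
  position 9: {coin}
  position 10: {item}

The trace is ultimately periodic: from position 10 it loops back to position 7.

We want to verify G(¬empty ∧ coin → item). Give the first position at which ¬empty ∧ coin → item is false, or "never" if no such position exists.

9

Check ¬empty ∧ coin → item at each position in order: 0 ✓, 1 ✓, 2 ✓, 3 ✓, 4 ✓, 5 ✓, 6 ✓, 7 ✓, 8 ✓.
At position 9 the labels are {coin}, so ¬empty ∧ coin → item is false there. This is the first violation.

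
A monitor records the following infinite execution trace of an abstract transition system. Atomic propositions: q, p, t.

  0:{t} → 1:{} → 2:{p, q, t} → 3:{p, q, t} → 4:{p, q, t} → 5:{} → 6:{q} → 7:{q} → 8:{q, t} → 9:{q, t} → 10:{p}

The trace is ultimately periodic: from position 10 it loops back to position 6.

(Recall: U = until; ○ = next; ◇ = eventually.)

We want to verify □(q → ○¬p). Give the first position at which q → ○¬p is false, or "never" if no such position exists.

2

Check q → ○¬p at each position in order: 0 ✓, 1 ✓.
At position 2 the labels are {p, q, t} and the next position 3 has {p, q, t}, so q → ○¬p is false there. This is the first violation.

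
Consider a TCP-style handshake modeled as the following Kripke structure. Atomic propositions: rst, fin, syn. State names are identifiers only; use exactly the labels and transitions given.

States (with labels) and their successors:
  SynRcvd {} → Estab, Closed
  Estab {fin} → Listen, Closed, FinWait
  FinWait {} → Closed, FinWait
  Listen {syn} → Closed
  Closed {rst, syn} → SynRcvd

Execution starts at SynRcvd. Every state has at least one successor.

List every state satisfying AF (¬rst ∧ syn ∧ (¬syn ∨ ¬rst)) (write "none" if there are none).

States satisfying ¬rst ∧ syn ∧ (¬syn ∨ ¬rst): {Listen}.
States satisfying AF (¬rst ∧ syn ∧ (¬syn ∨ ¬rst)): {Listen}.

{Listen}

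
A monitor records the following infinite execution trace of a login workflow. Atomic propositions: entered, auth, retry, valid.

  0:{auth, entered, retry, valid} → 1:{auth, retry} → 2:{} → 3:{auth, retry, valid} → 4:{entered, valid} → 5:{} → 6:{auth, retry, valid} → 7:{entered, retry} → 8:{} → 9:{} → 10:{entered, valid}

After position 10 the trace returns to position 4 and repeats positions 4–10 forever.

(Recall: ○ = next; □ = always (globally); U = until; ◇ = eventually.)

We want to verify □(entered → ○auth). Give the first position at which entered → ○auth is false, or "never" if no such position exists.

Check entered → ○auth at each position in order: 0 ✓, 1 ✓, 2 ✓, 3 ✓.
At position 4 the labels are {entered, valid} and the next position 5 has {}, so entered → ○auth is false there. This is the first violation.

4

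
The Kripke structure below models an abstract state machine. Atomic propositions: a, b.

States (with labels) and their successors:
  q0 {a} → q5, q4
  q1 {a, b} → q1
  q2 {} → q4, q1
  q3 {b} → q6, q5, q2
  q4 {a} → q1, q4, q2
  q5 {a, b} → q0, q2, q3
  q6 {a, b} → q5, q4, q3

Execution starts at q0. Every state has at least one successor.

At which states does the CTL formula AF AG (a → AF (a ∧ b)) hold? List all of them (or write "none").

States satisfying AG (a → AF (a ∧ b)): {q1}.
States satisfying AF AG (a → AF (a ∧ b)): {q1}.

{q1}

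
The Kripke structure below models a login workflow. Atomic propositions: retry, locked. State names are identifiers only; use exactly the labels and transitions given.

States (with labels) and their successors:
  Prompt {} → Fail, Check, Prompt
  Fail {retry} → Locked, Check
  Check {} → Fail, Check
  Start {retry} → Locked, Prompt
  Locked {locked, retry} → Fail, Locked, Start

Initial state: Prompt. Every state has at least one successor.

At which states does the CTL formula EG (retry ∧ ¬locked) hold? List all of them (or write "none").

none

States satisfying retry ∧ ¬locked: {Fail, Start}.
States satisfying EG (retry ∧ ¬locked): ∅.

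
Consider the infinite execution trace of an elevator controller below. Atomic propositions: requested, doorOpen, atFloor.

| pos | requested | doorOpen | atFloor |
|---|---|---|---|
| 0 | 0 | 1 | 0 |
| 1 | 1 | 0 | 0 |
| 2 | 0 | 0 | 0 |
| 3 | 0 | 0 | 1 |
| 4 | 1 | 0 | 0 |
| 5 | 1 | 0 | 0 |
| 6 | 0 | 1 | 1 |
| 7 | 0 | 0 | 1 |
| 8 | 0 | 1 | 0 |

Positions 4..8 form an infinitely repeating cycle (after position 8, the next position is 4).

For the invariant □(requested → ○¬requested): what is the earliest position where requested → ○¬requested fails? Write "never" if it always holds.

4

Check requested → ○¬requested at each position in order: 0 ✓, 1 ✓, 2 ✓, 3 ✓.
At position 4 the labels are {requested} and the next position 5 has {requested}, so requested → ○¬requested is false there. This is the first violation.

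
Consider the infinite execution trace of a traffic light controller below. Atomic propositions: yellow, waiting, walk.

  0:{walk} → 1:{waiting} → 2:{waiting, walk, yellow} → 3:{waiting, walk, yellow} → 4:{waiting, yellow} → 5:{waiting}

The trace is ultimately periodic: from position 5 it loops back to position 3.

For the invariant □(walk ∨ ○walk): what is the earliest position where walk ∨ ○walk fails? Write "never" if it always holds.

4

Check walk ∨ ○walk at each position in order: 0 ✓, 1 ✓, 2 ✓, 3 ✓.
At position 4 the labels are {waiting, yellow} and the next position 5 has {waiting}, so walk ∨ ○walk is false there. This is the first violation.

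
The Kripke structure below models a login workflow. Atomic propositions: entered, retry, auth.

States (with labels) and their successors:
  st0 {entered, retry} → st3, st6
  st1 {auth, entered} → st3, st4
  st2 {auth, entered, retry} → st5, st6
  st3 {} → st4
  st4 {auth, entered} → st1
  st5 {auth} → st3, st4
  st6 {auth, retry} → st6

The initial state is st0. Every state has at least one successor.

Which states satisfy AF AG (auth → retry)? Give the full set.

{st6}

States satisfying AG (auth → retry): {st6}.
States satisfying AF AG (auth → retry): {st6}.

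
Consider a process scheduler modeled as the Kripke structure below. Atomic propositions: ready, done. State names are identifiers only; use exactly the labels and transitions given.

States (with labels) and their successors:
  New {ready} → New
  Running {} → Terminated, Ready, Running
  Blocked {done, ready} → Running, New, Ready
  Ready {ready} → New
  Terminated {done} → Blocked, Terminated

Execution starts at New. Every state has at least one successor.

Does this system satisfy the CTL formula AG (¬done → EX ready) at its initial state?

Holds

States satisfying ¬done → EX ready: {New, Running, Blocked, Ready, Terminated}.
States satisfying AG (¬done → EX ready): {New, Running, Blocked, Ready, Terminated}.
Every state reachable from New satisfies ¬done → EX ready.
New ∈ Sat(AG (¬done → EX ready)).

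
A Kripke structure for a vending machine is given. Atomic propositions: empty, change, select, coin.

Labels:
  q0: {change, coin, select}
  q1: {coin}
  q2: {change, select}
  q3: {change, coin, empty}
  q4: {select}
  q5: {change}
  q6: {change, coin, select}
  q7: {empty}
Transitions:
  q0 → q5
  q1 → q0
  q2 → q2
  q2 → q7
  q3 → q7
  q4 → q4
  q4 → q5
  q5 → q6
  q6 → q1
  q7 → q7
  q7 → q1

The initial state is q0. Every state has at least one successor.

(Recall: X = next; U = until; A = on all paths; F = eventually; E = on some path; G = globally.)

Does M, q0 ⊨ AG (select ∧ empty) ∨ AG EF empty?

Does not hold

States satisfying select ∧ empty: ∅.
States satisfying AG (select ∧ empty): ∅.
States satisfying EF empty: {q2, q3, q7}.
States satisfying AG EF empty: ∅.
States satisfying AG (select ∧ empty) ∨ AG EF empty: ∅.
q0 ∉ Sat(AG (select ∧ empty) ∨ AG EF empty).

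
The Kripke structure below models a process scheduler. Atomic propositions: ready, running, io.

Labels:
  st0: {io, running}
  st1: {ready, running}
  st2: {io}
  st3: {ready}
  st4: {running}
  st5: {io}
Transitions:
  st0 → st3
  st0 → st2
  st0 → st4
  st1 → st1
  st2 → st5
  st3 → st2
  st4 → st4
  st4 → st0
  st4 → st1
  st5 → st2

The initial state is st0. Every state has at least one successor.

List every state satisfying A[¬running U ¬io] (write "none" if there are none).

States satisfying ¬running: {st2, st3, st5}.
States satisfying ¬io: {st1, st3, st4}.
States satisfying A[¬running U ¬io]: {st1, st3, st4}.

{st1, st3, st4}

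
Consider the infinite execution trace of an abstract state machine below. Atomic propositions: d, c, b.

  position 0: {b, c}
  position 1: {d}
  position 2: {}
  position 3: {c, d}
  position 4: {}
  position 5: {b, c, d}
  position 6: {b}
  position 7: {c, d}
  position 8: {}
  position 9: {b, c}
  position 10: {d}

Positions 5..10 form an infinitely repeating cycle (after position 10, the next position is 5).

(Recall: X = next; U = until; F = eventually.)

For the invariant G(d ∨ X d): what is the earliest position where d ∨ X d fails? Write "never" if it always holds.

8

Check d ∨ X d at each position in order: 0 ✓, 1 ✓, 2 ✓, 3 ✓, 4 ✓, 5 ✓, 6 ✓, 7 ✓.
At position 8 the labels are {} and the next position 9 has {b, c}, so d ∨ X d is false there. This is the first violation.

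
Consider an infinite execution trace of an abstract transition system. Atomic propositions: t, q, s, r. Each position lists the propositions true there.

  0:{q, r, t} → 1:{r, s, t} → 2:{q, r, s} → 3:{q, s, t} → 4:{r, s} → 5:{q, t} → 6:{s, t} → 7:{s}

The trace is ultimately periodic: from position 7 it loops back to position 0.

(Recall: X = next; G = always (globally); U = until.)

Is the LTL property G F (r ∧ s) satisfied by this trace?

F (r ∧ s) holds at every position 0..7, and those are all positions ever visited, so G F (r ∧ s) holds.

Satisfied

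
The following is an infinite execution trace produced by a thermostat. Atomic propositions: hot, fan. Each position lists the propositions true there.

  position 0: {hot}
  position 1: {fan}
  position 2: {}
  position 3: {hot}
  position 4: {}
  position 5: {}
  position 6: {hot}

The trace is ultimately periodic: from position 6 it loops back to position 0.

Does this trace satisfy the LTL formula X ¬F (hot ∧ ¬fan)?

The position after 0 is 1; ¬F (hot ∧ ¬fan) is false there.

Violated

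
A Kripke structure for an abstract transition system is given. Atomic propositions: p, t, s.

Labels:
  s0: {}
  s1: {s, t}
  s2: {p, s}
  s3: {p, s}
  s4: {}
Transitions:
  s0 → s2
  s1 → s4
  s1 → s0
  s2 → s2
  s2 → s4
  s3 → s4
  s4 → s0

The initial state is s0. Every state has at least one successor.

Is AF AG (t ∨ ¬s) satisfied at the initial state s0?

States satisfying AG (t ∨ ¬s): ∅.
States satisfying AF AG (t ∨ ¬s): ∅.
There is a path from s0 along which AG (t ∨ ¬s) never holds.
s0 ∉ Sat(AF AG (t ∨ ¬s)).

Does not hold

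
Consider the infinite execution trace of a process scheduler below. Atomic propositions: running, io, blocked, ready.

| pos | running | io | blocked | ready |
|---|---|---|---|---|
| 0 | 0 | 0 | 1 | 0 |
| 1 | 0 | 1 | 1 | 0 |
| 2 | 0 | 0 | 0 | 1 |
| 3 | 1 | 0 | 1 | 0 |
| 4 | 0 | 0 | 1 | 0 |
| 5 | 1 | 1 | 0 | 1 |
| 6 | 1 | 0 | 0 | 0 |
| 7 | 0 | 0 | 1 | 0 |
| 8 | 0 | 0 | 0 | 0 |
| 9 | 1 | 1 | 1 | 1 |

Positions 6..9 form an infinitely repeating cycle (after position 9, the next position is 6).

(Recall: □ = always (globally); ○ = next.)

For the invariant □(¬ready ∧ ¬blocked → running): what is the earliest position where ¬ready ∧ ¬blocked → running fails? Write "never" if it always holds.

8

Check ¬ready ∧ ¬blocked → running at each position in order: 0 ✓, 1 ✓, 2 ✓, 3 ✓, 4 ✓, 5 ✓, 6 ✓, 7 ✓.
At position 8 the labels are {}, so ¬ready ∧ ¬blocked → running is false there. This is the first violation.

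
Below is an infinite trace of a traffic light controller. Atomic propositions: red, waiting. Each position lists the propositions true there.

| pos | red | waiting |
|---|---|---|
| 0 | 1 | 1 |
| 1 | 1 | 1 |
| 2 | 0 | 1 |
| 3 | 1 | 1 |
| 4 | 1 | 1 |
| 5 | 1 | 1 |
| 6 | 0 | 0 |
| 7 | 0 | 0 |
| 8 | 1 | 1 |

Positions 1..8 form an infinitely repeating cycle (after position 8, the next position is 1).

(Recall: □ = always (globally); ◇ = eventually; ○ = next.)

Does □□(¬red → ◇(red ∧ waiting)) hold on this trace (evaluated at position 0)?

□(¬red → ◇(red ∧ waiting)) holds at every position 0..8, and those are all positions ever visited, so □□(¬red → ◇(red ∧ waiting)) holds.

Yes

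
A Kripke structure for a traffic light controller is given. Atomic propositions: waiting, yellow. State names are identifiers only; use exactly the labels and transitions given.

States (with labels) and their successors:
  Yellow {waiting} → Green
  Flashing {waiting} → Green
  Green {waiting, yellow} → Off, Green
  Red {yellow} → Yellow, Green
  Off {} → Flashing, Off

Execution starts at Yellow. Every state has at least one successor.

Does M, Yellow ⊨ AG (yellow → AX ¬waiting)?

No

States satisfying yellow → AX ¬waiting: {Yellow, Flashing, Off}.
States satisfying AG (yellow → AX ¬waiting): ∅.
Green is reachable from Yellow and violates yellow → AX ¬waiting, so AG fails at Yellow.
Yellow ∉ Sat(AG (yellow → AX ¬waiting)).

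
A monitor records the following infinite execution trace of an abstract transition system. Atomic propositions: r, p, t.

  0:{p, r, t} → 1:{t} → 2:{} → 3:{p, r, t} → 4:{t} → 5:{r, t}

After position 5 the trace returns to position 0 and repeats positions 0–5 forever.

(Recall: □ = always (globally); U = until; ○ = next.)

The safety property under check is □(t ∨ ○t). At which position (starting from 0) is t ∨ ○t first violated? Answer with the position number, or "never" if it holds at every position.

t ∨ ○t holds at every position 0..5, and those are all the positions the trace ever visits, so the invariant □(t ∨ ○t) is never violated.

never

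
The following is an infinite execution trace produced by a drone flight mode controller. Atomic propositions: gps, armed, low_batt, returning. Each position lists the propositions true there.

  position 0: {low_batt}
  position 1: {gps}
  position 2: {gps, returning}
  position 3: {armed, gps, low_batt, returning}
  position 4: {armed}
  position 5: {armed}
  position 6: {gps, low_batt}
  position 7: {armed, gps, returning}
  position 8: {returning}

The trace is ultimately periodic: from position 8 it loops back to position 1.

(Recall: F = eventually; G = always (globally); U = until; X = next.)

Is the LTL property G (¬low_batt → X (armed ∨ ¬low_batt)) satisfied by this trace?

¬low_batt → X (armed ∨ ¬low_batt) must hold at every position from 0 onward. It fails at position 5, so G (¬low_batt → X (armed ∨ ¬low_batt)) is false.
Positions where ¬low_batt holds: 1, 2, 4, 5, 7, 8.
Check X (armed ∨ ¬low_batt) at each: 1→ok, 2→ok, 4→ok, 5→fails, 7→ok, 8→ok.

Does not hold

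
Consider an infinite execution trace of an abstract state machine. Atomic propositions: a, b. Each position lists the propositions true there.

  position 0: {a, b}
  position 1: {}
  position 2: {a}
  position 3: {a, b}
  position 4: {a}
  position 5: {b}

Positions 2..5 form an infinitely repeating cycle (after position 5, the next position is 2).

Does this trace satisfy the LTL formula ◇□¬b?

No

□¬b is false at every position 0..5, so it never becomes true and ◇□¬b fails.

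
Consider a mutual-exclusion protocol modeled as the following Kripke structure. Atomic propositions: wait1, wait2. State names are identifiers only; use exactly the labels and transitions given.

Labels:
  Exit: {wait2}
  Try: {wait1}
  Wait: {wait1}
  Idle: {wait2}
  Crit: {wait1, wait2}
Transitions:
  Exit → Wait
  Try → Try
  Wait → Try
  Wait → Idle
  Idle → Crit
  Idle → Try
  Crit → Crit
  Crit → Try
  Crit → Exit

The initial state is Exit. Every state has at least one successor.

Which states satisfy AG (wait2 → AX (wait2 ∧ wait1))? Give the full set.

{Try}

States satisfying wait2 → AX (wait2 ∧ wait1): {Try, Wait}.
States satisfying AG (wait2 → AX (wait2 ∧ wait1)): {Try}.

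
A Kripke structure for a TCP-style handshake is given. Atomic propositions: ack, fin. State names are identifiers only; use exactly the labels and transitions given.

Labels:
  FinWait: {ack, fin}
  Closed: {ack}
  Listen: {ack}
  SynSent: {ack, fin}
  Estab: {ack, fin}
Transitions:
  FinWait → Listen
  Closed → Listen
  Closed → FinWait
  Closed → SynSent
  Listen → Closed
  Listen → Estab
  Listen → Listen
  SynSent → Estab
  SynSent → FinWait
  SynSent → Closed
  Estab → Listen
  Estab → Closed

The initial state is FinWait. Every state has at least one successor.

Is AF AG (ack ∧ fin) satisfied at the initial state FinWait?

Does not hold

States satisfying AG (ack ∧ fin): ∅.
States satisfying AF AG (ack ∧ fin): ∅.
There is a path from FinWait along which AG (ack ∧ fin) never holds.
FinWait ∉ Sat(AF AG (ack ∧ fin)).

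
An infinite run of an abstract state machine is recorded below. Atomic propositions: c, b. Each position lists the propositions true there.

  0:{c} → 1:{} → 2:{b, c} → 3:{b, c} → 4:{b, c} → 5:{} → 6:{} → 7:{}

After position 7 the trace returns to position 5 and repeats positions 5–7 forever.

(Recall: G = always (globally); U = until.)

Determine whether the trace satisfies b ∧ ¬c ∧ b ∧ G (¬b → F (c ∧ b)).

No

¬b → F (c ∧ b) must hold at every position from 0 onward. It fails at position 5, so G (¬b → F (c ∧ b)) is false.
Positions where ¬b holds: 0, 1, 5, 6, 7.
Check F (c ∧ b) at each: 0→ok, 1→ok, 5→fails, 6→fails, 7→fails.
At position 0: b ∧ ¬c ∧ b is false; G (¬b → F (c ∧ b)) is false; so b ∧ ¬c ∧ b ∧ G (¬b → F (c ∧ b)) is false.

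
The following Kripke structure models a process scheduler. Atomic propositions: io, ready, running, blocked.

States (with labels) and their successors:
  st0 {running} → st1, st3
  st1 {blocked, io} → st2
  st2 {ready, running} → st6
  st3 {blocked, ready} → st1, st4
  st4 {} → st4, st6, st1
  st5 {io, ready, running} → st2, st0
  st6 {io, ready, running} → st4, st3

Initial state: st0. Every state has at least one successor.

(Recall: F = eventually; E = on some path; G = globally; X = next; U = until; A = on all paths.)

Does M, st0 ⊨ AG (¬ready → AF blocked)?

Violated

States satisfying ¬ready → AF blocked: {st0, st1, st2, st3, st5, st6}.
States satisfying AG (¬ready → AF blocked): ∅.
st4 is reachable from st0 and violates ¬ready → AF blocked, so AG fails at st0.
st0 ∉ Sat(AG (¬ready → AF blocked)).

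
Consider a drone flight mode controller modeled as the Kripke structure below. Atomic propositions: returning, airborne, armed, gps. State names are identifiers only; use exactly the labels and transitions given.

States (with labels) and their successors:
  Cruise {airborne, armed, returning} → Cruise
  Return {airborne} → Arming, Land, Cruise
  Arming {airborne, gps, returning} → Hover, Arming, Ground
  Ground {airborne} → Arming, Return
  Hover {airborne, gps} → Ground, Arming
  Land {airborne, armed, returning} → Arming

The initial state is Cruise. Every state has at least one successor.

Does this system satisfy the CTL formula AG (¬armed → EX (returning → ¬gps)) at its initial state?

Satisfied

States satisfying ¬armed → EX (returning → ¬gps): {Cruise, Return, Arming, Ground, Hover, Land}.
States satisfying AG (¬armed → EX (returning → ¬gps)): {Cruise, Return, Arming, Ground, Hover, Land}.
Every state reachable from Cruise satisfies ¬armed → EX (returning → ¬gps).
Cruise ∈ Sat(AG (¬armed → EX (returning → ¬gps))).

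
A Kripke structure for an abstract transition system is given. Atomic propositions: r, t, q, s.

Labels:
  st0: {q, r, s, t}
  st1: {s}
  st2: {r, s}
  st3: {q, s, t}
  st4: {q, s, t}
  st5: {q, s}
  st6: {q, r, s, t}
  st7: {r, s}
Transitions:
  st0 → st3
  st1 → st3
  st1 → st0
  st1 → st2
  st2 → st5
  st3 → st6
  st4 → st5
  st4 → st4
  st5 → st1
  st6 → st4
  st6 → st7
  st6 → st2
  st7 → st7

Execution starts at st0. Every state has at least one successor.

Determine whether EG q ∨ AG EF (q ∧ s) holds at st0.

States satisfying q: {st0, st3, st4, st5, st6}.
States satisfying EG q: {st0, st3, st4, st6}.
States satisfying EF (q ∧ s): {st0, st1, st2, st3, st4, st5, st6}.
States satisfying AG EF (q ∧ s): ∅.
States satisfying EG q ∨ AG EF (q ∧ s): {st0, st3, st4, st6}.
st0 ∈ Sat(EG q ∨ AG EF (q ∧ s)).

Holds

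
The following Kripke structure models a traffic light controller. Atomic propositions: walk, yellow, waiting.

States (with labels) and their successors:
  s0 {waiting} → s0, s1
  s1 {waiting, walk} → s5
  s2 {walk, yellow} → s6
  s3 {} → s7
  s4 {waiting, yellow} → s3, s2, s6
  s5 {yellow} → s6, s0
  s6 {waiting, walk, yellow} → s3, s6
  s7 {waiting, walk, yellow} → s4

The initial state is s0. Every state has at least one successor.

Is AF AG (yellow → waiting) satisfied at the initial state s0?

No

States satisfying AG (yellow → waiting): ∅.
States satisfying AF AG (yellow → waiting): ∅.
There is a path from s0 along which AG (yellow → waiting) never holds.
s0 ∉ Sat(AF AG (yellow → waiting)).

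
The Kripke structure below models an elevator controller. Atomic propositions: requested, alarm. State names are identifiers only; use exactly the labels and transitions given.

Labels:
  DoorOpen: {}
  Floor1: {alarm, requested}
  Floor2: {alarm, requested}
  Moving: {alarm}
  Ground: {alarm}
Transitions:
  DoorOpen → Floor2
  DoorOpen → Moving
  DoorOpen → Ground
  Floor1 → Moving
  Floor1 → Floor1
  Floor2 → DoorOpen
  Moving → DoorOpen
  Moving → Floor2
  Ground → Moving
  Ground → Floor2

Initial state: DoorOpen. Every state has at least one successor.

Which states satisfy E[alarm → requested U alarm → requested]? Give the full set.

States satisfying alarm → requested: {DoorOpen, Floor1, Floor2}.
States satisfying E[alarm → requested U alarm → requested]: {DoorOpen, Floor1, Floor2}.

{DoorOpen, Floor1, Floor2}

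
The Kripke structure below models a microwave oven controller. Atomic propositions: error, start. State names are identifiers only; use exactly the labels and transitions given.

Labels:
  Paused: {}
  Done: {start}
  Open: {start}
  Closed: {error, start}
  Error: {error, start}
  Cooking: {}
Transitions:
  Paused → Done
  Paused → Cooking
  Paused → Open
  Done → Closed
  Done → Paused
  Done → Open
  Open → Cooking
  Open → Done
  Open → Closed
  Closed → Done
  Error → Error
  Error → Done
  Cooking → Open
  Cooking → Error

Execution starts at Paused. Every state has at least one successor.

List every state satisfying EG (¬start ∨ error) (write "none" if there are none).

States satisfying ¬start ∨ error: {Paused, Closed, Error, Cooking}.
States satisfying EG (¬start ∨ error): {Paused, Error, Cooking}.

{Paused, Error, Cooking}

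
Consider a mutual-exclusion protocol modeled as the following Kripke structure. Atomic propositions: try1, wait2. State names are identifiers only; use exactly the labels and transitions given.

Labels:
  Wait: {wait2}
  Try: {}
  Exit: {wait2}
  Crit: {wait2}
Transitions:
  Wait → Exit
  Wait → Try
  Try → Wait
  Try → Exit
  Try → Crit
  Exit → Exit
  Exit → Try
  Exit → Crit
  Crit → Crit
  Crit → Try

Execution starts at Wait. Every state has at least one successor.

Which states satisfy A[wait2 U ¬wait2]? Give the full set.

{Try}

States satisfying wait2: {Wait, Exit, Crit}.
States satisfying ¬wait2: {Try}.
States satisfying A[wait2 U ¬wait2]: {Try}.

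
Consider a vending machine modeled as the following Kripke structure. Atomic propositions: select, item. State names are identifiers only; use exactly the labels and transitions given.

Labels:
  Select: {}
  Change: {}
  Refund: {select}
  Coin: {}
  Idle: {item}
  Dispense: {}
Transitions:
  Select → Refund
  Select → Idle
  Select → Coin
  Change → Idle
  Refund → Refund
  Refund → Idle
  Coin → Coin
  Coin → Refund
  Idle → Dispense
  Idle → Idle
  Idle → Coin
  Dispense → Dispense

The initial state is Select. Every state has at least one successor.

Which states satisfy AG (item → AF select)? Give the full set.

{Dispense}

States satisfying item → AF select: {Select, Change, Refund, Coin, Dispense}.
States satisfying AG (item → AF select): {Dispense}.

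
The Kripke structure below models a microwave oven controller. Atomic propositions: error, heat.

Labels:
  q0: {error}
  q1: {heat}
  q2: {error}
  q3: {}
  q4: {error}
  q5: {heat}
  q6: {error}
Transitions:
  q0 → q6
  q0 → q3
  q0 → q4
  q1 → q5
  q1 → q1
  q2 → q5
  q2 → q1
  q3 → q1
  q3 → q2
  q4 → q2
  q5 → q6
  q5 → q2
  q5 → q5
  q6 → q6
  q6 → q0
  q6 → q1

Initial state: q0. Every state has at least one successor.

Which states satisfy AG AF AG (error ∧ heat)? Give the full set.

States satisfying AF AG (error ∧ heat): ∅.
States satisfying AG AF AG (error ∧ heat): ∅.

none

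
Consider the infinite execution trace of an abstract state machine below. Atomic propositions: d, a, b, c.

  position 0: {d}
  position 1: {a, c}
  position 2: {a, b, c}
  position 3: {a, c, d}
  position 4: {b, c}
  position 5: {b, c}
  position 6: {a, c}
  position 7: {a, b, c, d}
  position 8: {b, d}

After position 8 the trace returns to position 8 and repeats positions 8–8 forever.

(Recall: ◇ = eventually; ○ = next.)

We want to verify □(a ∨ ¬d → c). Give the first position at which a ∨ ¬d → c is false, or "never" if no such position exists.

a ∨ ¬d → c holds at every position 0..8, and those are all the positions the trace ever visits, so the invariant □(a ∨ ¬d → c) is never violated.

never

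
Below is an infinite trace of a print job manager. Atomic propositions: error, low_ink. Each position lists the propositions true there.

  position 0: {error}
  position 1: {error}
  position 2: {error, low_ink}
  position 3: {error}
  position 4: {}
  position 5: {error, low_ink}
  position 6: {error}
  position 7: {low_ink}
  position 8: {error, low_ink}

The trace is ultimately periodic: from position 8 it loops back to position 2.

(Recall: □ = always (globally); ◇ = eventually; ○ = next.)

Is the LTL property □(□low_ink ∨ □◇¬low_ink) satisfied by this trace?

□low_ink ∨ □◇¬low_ink holds at every position 0..8, and those are all positions ever visited, so □(□low_ink ∨ □◇¬low_ink) holds.

Satisfied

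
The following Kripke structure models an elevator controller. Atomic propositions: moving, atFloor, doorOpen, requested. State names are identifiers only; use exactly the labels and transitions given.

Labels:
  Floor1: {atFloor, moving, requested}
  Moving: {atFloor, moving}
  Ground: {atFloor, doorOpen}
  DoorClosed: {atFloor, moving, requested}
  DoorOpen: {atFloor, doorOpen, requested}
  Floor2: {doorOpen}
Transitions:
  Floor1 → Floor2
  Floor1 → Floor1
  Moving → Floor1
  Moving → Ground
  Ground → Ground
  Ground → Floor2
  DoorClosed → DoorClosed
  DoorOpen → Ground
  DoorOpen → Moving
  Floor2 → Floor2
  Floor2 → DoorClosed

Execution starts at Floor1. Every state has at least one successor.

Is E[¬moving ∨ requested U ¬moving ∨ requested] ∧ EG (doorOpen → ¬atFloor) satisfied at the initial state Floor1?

Satisfied

States satisfying ¬moving ∨ requested: {Floor1, Ground, DoorClosed, DoorOpen, Floor2}.
States satisfying E[¬moving ∨ requested U ¬moving ∨ requested]: {Floor1, Ground, DoorClosed, DoorOpen, Floor2}.
States satisfying doorOpen → ¬atFloor: {Floor1, Moving, DoorClosed, Floor2}.
States satisfying EG (doorOpen → ¬atFloor): {Floor1, Moving, DoorClosed, Floor2}.
States satisfying E[¬moving ∨ requested U ¬moving ∨ requested] ∧ EG (doorOpen → ¬atFloor): {Floor1, DoorClosed, Floor2}.
Floor1 ∈ Sat(E[¬moving ∨ requested U ¬moving ∨ requested] ∧ EG (doorOpen → ¬atFloor)).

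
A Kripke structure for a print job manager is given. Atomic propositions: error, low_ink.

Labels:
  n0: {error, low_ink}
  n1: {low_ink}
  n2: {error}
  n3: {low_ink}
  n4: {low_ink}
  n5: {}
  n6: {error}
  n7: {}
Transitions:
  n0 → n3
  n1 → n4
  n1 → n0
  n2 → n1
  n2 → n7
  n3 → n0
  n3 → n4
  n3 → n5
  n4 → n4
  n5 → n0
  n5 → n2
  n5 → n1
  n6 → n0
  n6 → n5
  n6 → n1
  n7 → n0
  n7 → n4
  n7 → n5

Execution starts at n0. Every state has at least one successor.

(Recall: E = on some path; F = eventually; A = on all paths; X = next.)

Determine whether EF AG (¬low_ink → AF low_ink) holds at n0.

Holds

States satisfying AG (¬low_ink → AF low_ink): {n4}.
States satisfying EF AG (¬low_ink → AF low_ink): {n0, n1, n2, n3, n4, n5, n6, n7}.
Some path from n0 reaches a state where AG (¬low_ink → AF low_ink) holds.
n0 ∈ Sat(EF AG (¬low_ink → AF low_ink)).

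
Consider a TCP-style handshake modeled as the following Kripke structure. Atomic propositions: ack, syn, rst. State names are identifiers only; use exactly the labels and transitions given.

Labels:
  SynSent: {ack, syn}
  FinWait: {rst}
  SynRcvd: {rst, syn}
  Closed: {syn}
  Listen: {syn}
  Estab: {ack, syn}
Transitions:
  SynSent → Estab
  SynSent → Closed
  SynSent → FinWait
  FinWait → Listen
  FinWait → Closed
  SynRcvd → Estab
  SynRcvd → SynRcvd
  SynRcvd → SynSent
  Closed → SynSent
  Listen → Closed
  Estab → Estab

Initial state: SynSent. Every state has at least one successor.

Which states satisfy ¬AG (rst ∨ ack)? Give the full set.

{SynSent, FinWait, SynRcvd, Closed, Listen}

States satisfying rst ∨ ack: {SynSent, FinWait, SynRcvd, Estab}.
States satisfying AG (rst ∨ ack): {Estab}.
States satisfying ¬AG (rst ∨ ack): {SynSent, FinWait, SynRcvd, Closed, Listen}.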